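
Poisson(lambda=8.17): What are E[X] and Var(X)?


E[X] = Var(X) = lambda = 8.17

8.17, 8.17


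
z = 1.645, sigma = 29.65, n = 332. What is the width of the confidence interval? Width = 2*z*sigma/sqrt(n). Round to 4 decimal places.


width = 2*z*sigma/sqrt(n)
2*z*sigma = 2 * 1.645 * 29.65 = 97.5485
sqrt(332) ≈ 18.220867
width = 97.5485 / 18.220867 ≈ 5.353669

5.3537


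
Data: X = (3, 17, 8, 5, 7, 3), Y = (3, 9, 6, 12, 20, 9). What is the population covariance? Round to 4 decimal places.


Cov = (1/n)*sum((xi-xbar)(yi-ybar))
n = 6, xbar = 43/6 ≈ 7.166667, ybar = 59/6 ≈ 9.833333
sum((xi-xbar)(yi-ybar)) = 85/6 ≈ 14.166667
Cov = 14.166667 / 6 = 85/36 ≈ 2.361111

2.3611


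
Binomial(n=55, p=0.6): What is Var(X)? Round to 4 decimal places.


Var = n*p*(1-p) = 55 * 0.6 * 0.4 = 13.2

13.2000


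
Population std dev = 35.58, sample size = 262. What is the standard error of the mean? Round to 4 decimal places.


SE = sigma / sqrt(n)
sqrt(262) ≈ 16.186414
SE = 35.58 / 16.186414 ≈ 2.198140

2.1981


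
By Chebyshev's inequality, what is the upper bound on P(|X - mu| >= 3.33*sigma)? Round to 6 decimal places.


P <= 1/k^2
k^2 = 3.33^2 = 11.0889
1/k^2 = 1 / 11.0889 ≈ 0.09018027

0.090180


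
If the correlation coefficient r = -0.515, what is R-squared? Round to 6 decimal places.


R^2 = r^2 = (-0.515)^2 = 0.265225

0.265225


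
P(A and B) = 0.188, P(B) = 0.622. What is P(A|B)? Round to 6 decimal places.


P(A|B) = P(A and B) / P(B) = 0.188 / 0.622 = 94/311 ≈ 0.30225080

0.302251


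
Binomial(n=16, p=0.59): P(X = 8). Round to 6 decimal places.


P = C(n,k) * p^k * (1-p)^(n-k)
C(16,8) = 12870
p^k = 0.59^8 ≈ 0.01468304
(1-p)^(n-k) = 0.41^8 ≈ 0.0007984925
P = 12870 * 0.01468304 * 0.0007984925 ≈ 0.150892

0.150892


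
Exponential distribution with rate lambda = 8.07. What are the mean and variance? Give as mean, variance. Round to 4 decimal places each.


mean = 1/lam, var = 1/lam^2
mean = 1 / 8.07 = 100/807 ≈ 0.123916
lam^2 = 8.07^2 = 65.1249
var = 1 / 65.1249 ≈ 0.015355

0.1239, 0.0154


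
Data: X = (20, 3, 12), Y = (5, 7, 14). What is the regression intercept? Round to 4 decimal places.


a = ybar - b*xbar, where b = sum((xi-xbar)(yi-ybar)) / sum((xi-xbar)^2)
n = 3, xbar = 35/3 ≈ 11.666667, ybar = 26/3 ≈ 8.666667
Sxy = sum((xi-xbar)(yi-ybar)) = -43/3 ≈ -14.333333
Sxx = sum((xi-xbar)^2) = 434/3 ≈ 144.666667
b = Sxy / Sxx = -43/434 ≈ -0.099078
a = 8.666667 - (-0.099078) * 11.666667 = 609/62 ≈ 9.822581

9.8226


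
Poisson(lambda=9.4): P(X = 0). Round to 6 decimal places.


P = e^(-lam) * lam^k / k!
e^(-9.4) ≈ 0.00008272407
lam^k = 9.4^0 = 1
k! = 0! = 1
P = 0.00008272407 * 1 / 1 ≈ 0.000083

0.000083


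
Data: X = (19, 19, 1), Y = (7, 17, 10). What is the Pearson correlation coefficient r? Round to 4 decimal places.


r = sum((xi-xbar)(yi-ybar)) / sqrt(sum((xi-xbar)^2) * sum((yi-ybar)^2))
n = 3, xbar = 39/3 = 13, ybar = 34/3 ≈ 11.333333
Sxy = sum((xi-xbar)(yi-ybar)) = 24
Sxx = sum((xi-xbar)^2) = 216
Syy = sum((yi-ybar)^2) = 158/3 ≈ 52.666667
sqrt(Sxx*Syy) ≈ 106.658333
r = Sxy / sqrt(Sxx*Syy) = 24 / 106.658333 ≈ 0.225018

0.2250


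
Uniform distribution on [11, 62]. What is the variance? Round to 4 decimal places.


Var = (b-a)^2 / 12
(b-a)^2 = (62 - 11)^2 = 2601
Var = 2601/12 = 216.75

216.7500


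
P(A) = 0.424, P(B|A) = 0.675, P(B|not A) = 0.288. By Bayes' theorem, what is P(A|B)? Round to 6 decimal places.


P(A|B) = P(B|A)*P(A) / P(B), P(B) = P(B|A)*P(A) + P(B|not A)*P(not A)
P(B|A)*P(A) = 0.675 * 0.424 = 0.2862
P(B|not A)*P(not A) = 0.288 * 0.576 = 0.165888
P(B) = 0.2862 + 0.165888 = 0.452088
P(A|B) = 0.2862 / 0.452088 = 1325/2093 ≈ 0.63306259

0.633063


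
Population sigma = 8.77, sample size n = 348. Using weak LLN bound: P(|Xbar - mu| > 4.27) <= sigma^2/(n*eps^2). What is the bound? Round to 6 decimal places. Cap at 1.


bound = min(1, sigma^2/(n*eps^2))
sigma^2 = 8.77^2 = 76.9129
n*eps^2 = 348 * 4.27^2 = 348 * 18.2329 = 6345.0492
sigma^2/(n*eps^2) = 76.9129 / 6345.0492 ≈ 0.01212172

0.012122


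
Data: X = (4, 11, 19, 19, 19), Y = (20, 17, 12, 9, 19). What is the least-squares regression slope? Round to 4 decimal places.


b = sum((xi-xbar)(yi-ybar)) / sum((xi-xbar)^2)
n = 5, xbar = 72/5 = 14.4, ybar = 77/5 = 15.4
Sxy = sum((xi-xbar)(yi-ybar)) = -81.8
Sxx = sum((xi-xbar)^2) = 183.2
b = Sxy / Sxx = -409/916 ≈ -0.446507

-0.4465


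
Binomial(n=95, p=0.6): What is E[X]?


E[X] = n*p = 95 * 0.6 = 57

57


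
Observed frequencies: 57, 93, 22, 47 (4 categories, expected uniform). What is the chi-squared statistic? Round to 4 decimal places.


chi2 = sum((O-E)^2/E), E = total/4
total = 219, E = 219/4 = 54.75
(57 - 54.75)^2 / 54.75 = 5.0625 / 54.75 = 27/292 ≈ 0.092466
(93 - 54.75)^2 / 54.75 = 1463.0625 / 54.75 = 7803/292 ≈ 26.722603
(22 - 54.75)^2 / 54.75 = 1072.5625 / 54.75 = 17161/876 ≈ 19.590183
(47 - 54.75)^2 / 54.75 = 60.0625 / 54.75 = 961/876 ≈ 1.097032
chi2 = 10403/219 ≈ 47.502283

47.5023


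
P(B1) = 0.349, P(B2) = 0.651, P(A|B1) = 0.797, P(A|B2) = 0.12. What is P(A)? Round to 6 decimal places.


P(A) = P(A|B1)*P(B1) + P(A|B2)*P(B2)
P(A|B1)*P(B1) = 0.797 * 0.349 = 0.278153
P(A|B2)*P(B2) = 0.12 * 0.651 = 0.07812
P(A) = 0.278153 + 0.07812 = 0.356273

0.356273


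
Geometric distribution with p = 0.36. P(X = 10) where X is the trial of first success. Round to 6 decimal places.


P = (1-p)^(k-1) * p
(1-p)^(k-1) = 0.64^9 ≈ 0.01801440
P = 0.01801440 * 0.36 ≈ 0.006485183

0.006485


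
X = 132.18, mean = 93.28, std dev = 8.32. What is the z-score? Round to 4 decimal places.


z = (X - mu) / sigma
X - mu = 132.18 - 93.28 = 38.9
z = 38.9 / 8.32 = 1945/416 ≈ 4.675481

4.6755


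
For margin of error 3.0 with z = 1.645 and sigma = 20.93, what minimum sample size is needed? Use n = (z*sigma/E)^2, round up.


z*sigma/E = 1.645 * 20.93 / 3.0 ≈ 11.476617
(z*sigma/E)^2 ≈ 131.712730
round up: n = 132

132


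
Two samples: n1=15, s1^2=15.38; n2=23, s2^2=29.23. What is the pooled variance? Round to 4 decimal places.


sp^2 = ((n1-1)*s1^2 + (n2-1)*s2^2)/(n1+n2-2)
(n1-1)*s1^2 = 14 * 15.38 = 215.32
(n2-1)*s2^2 = 22 * 29.23 = 643.06
numerator = 215.32 + 643.06 = 858.38
n1+n2-2 = 36
sp^2 = 858.38 / 36 = 42919/1800 ≈ 23.843889

23.8439


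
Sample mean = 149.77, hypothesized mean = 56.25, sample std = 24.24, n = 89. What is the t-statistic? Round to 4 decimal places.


t = (xbar - mu0) / (s/sqrt(n))
xbar - mu0 = 149.77 - 56.25 = 93.52
sqrt(89) ≈ 9.43398113
s/sqrt(n) = 24.24 / 9.43398113 ≈ 2.56943486
t = 93.52 / 2.56943486 ≈ 36.397109

36.3971


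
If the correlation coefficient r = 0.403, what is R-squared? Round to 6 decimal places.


R^2 = r^2 = (0.403)^2 = 0.162409

0.162409


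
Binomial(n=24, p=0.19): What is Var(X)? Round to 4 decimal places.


Var = n*p*(1-p) = 24 * 0.19 * 0.81 = 3.6936

3.6936


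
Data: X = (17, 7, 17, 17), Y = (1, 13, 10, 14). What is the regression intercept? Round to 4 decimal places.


a = ybar - b*xbar, where b = sum((xi-xbar)(yi-ybar)) / sum((xi-xbar)^2)
n = 4, xbar = 58/4 = 14.5, ybar = 38/4 = 9.5
Sxy = sum((xi-xbar)(yi-ybar)) = -35
Sxx = sum((xi-xbar)^2) = 75
b = Sxy / Sxx = -7/15 ≈ -0.466667
a = 9.5 - (-0.466667) * 14.5 = 244/15 ≈ 16.266667

16.2667


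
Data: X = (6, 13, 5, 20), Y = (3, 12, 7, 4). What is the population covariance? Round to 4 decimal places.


Cov = (1/n)*sum((xi-xbar)(yi-ybar))
n = 4, xbar = 44/4 = 11, ybar = 26/4 = 6.5
sum((xi-xbar)(yi-ybar)) = 3
Cov = 3 / 4 = 0.75

0.7500


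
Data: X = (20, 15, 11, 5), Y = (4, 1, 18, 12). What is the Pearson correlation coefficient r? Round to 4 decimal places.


r = sum((xi-xbar)(yi-ybar)) / sqrt(sum((xi-xbar)^2) * sum((yi-ybar)^2))
n = 4, xbar = 51/4 = 12.75, ybar = 35/4 = 8.75
Sxy = sum((xi-xbar)(yi-ybar)) = -93.25
Sxx = sum((xi-xbar)^2) = 120.75
Syy = sum((yi-ybar)^2) = 178.75
sqrt(Sxx*Syy) ≈ 146.915154
r = Sxy / sqrt(Sxx*Syy) = -93.25 / 146.915154 ≈ -0.634720

-0.6347


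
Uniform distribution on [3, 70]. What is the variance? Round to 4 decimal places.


Var = (b-a)^2 / 12
(b-a)^2 = (70 - 3)^2 = 4489
Var = 4489/12 ≈ 374.083333

374.0833


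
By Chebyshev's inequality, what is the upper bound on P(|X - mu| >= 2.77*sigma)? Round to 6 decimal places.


P <= 1/k^2
k^2 = 2.77^2 = 7.6729
1/k^2 = 1 / 7.6729 ≈ 0.13032882

0.130329


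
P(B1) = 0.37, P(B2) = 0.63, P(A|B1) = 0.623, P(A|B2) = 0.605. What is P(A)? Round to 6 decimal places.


P(A) = P(A|B1)*P(B1) + P(A|B2)*P(B2)
P(A|B1)*P(B1) = 0.623 * 0.37 = 0.23051
P(A|B2)*P(B2) = 0.605 * 0.63 = 0.38115
P(A) = 0.23051 + 0.38115 = 0.61166

0.611660


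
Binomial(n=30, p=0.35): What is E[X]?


E[X] = n*p = 30 * 0.35 = 10.5

10.5


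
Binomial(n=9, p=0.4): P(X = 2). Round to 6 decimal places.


P = C(n,k) * p^k * (1-p)^(n-k)
C(9,2) = 36
p^k = 0.4^2 = 0.16
(1-p)^(n-k) = 0.6^7 = 0.0279936
P = 36 * 0.16 * 0.0279936 ≈ 0.161243

0.161243


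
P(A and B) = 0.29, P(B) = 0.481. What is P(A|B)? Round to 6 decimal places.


P(A|B) = P(A and B) / P(B) = 0.29 / 0.481 = 290/481 ≈ 0.60291060

0.602911


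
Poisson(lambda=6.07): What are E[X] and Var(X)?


E[X] = Var(X) = lambda = 6.07

6.07, 6.07


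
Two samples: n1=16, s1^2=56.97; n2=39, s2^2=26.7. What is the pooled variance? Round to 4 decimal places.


sp^2 = ((n1-1)*s1^2 + (n2-1)*s2^2)/(n1+n2-2)
(n1-1)*s1^2 = 15 * 56.97 = 854.55
(n2-1)*s2^2 = 38 * 26.7 = 1014.6
numerator = 854.55 + 1014.6 = 1869.15
n1+n2-2 = 53
sp^2 = 1869.15 / 53 = 37383/1060 ≈ 35.266981

35.2670


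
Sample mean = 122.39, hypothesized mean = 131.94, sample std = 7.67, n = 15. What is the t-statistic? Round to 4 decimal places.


t = (xbar - mu0) / (s/sqrt(n))
xbar - mu0 = 122.39 - 131.94 = -9.55
sqrt(15) ≈ 3.87298335
s/sqrt(n) = 7.67 / 3.87298335 ≈ 1.98038548
t = -9.55 / 1.98038548 ≈ -4.822293

-4.8223


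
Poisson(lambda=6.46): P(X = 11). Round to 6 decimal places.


P = e^(-lam) * lam^k / k!
e^(-6.46) ≈ 0.001564796
lam^k = 6.46^11 ≈ 817631656.716100
k! = 11! = 39916800
P = 0.001564796 * 817631656.716100 / 39916800 ≈ 0.032052

0.032052


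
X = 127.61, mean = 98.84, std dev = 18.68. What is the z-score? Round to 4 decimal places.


z = (X - mu) / sigma
X - mu = 127.61 - 98.84 = 28.77
z = 28.77 / 18.68 = 2877/1868 ≈ 1.540150

1.5401


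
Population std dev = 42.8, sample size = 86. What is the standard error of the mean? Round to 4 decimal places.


SE = sigma / sqrt(n)
sqrt(86) ≈ 9.273618
SE = 42.8 / 9.273618 ≈ 4.615243

4.6152


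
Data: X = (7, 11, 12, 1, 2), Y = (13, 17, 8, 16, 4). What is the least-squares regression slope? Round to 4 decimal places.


b = sum((xi-xbar)(yi-ybar)) / sum((xi-xbar)^2)
n = 5, xbar = 33/5 = 6.6, ybar = 58/5 = 11.6
Sxy = sum((xi-xbar)(yi-ybar)) = 15.2
Sxx = sum((xi-xbar)^2) = 101.2
b = Sxy / Sxx = 38/253 ≈ 0.150198

0.1502


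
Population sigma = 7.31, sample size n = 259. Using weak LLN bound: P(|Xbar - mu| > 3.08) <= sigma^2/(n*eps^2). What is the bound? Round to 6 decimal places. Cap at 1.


bound = min(1, sigma^2/(n*eps^2))
sigma^2 = 7.31^2 = 53.4361
n*eps^2 = 259 * 3.08^2 = 259 * 9.4864 = 2456.9776
sigma^2/(n*eps^2) = 53.4361 / 2456.9776 ≈ 0.02174871

0.021749


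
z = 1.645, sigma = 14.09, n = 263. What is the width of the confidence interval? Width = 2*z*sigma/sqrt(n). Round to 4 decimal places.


width = 2*z*sigma/sqrt(n)
2*z*sigma = 2 * 1.645 * 14.09 = 46.3561
sqrt(263) ≈ 16.217275
width = 46.3561 / 16.217275 ≈ 2.858440

2.8584


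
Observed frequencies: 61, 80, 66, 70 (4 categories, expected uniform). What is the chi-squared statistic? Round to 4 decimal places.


chi2 = sum((O-E)^2/E), E = total/4
total = 277, E = 277/4 = 69.25
(61 - 69.25)^2 / 69.25 = 68.0625 / 69.25 = 1089/1108 ≈ 0.982852
(80 - 69.25)^2 / 69.25 = 115.5625 / 69.25 = 1849/1108 ≈ 1.668773
(66 - 69.25)^2 / 69.25 = 10.5625 / 69.25 = 169/1108 ≈ 0.152527
(70 - 69.25)^2 / 69.25 = 0.5625 / 69.25 = 9/1108 ≈ 0.008123
chi2 = 779/277 ≈ 2.812274

2.8123


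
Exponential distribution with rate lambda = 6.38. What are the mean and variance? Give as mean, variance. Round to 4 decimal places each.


mean = 1/lam, var = 1/lam^2
mean = 1 / 6.38 = 50/319 ≈ 0.156740
lam^2 = 6.38^2 = 40.7044
var = 1 / 40.7044 ≈ 0.024567

0.1567, 0.0246


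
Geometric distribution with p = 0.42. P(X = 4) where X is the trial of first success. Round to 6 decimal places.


P = (1-p)^(k-1) * p
(1-p)^(k-1) = 0.58^3 = 0.195112
P = 0.195112 * 0.42 = 0.08194704

0.081947


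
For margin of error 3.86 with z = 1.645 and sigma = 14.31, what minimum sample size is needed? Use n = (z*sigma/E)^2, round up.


z*sigma/E = 1.645 * 14.31 / 3.86 ≈ 6.098433
(z*sigma/E)^2 ≈ 37.190881
round up: n = 38

38


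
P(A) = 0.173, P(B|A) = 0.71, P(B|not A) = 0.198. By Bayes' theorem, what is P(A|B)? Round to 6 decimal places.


P(A|B) = P(B|A)*P(A) / P(B), P(B) = P(B|A)*P(A) + P(B|not A)*P(not A)
P(B|A)*P(A) = 0.71 * 0.173 = 0.12283
P(B|not A)*P(not A) = 0.198 * 0.827 = 0.163746
P(B) = 0.12283 + 0.163746 = 0.286576
P(A|B) = 0.12283 / 0.286576 ≈ 0.42861231

0.428612


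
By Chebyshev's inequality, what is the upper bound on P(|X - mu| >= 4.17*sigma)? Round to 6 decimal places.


P <= 1/k^2
k^2 = 4.17^2 = 17.3889
1/k^2 = 1 / 17.3889 ≈ 0.05750795

0.057508


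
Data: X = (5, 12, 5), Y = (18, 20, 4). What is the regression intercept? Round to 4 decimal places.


a = ybar - b*xbar, where b = sum((xi-xbar)(yi-ybar)) / sum((xi-xbar)^2)
n = 3, xbar = 22/3 ≈ 7.333333, ybar = 42/3 = 14
Sxy = sum((xi-xbar)(yi-ybar)) = 42
Sxx = sum((xi-xbar)^2) = 98/3 ≈ 32.666667
b = Sxy / Sxx = 9/7 ≈ 1.285714
a = 14 - 1.285714 * 7.333333 = 32/7 ≈ 4.571429

4.5714


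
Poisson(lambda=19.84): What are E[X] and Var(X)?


E[X] = Var(X) = lambda = 19.84

19.84, 19.84


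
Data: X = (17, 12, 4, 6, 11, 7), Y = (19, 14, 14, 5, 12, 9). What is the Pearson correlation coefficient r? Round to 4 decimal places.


r = sum((xi-xbar)(yi-ybar)) / sqrt(sum((xi-xbar)^2) * sum((yi-ybar)^2))
n = 6, xbar = 57/6 = 9.5, ybar = 73/6 ≈ 12.166667
Sxy = sum((xi-xbar)(yi-ybar)) = 78.5
Sxx = sum((xi-xbar)^2) = 113.5
Syy = sum((yi-ybar)^2) = 689/6 ≈ 114.833333
sqrt(Sxx*Syy) ≈ 114.164720
r = Sxy / sqrt(Sxx*Syy) = 78.5 / 114.164720 ≈ 0.687603

0.6876


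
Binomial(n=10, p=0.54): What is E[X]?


E[X] = n*p = 10 * 0.54 = 5.4

5.4


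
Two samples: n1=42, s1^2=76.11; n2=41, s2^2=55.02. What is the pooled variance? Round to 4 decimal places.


sp^2 = ((n1-1)*s1^2 + (n2-1)*s2^2)/(n1+n2-2)
(n1-1)*s1^2 = 41 * 76.11 = 3120.51
(n2-1)*s2^2 = 40 * 55.02 = 2200.8
numerator = 3120.51 + 2200.8 = 5321.31
n1+n2-2 = 81
sp^2 = 5321.31 / 81 = 177377/2700 ≈ 65.695185

65.6952


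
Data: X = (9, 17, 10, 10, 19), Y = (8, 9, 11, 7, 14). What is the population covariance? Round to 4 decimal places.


Cov = (1/n)*sum((xi-xbar)(yi-ybar))
n = 5, xbar = 65/5 = 13, ybar = 49/5 = 9.8
sum((xi-xbar)(yi-ybar)) = 34
Cov = 34 / 5 = 6.8

6.8000


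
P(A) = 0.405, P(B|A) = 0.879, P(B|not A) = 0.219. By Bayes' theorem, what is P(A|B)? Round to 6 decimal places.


P(A|B) = P(B|A)*P(A) / P(B), P(B) = P(B|A)*P(A) + P(B|not A)*P(not A)
P(B|A)*P(A) = 0.879 * 0.405 = 0.355995
P(B|not A)*P(not A) = 0.219 * 0.595 = 0.130305
P(B) = 0.355995 + 0.130305 = 0.4863
P(A|B) = 0.355995 / 0.4863 ≈ 0.73204812

0.732048


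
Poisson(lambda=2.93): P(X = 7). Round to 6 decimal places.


P = e^(-lam) * lam^k / k!
e^(-2.93) ≈ 0.05339704
lam^k = 2.93^7 ≈ 1853.844669
k! = 7! = 5040
P = 0.05339704 * 1853.844669 / 5040 ≈ 0.019641

0.019641


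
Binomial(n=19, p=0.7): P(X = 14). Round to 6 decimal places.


P = C(n,k) * p^k * (1-p)^(n-k)
C(19,14) = 11628
p^k = 0.7^14 ≈ 0.006782231
(1-p)^(n-k) = 0.3^5 = 0.00243
P = 11628 * 0.006782231 * 0.00243 ≈ 0.191639

0.191639


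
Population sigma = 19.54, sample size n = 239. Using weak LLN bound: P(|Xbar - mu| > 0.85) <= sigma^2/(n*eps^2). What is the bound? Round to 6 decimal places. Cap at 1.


bound = min(1, sigma^2/(n*eps^2))
sigma^2 = 19.54^2 = 381.8116
n*eps^2 = 239 * 0.85^2 = 239 * 0.7225 = 172.6775
sigma^2/(n*eps^2) = 381.8116 / 172.6775 ≈ 2.21112536
this exceeds 1, so the bound is capped at 1

1.000000


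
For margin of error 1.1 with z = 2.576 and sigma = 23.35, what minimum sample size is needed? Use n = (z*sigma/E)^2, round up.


z*sigma/E = 2.576 * 23.35 / 1.1 = 75187/1375 ≈ 54.681455
(z*sigma/E)^2 ≈ 2990.061471
round up: n = 2991

2991


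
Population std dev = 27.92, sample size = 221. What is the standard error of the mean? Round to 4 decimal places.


SE = sigma / sqrt(n)
sqrt(221) ≈ 14.866069
SE = 27.92 / 14.866069 ≈ 1.878102

1.8781


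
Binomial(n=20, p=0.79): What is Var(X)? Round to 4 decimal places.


Var = n*p*(1-p) = 20 * 0.79 * 0.21 = 3.318

3.3180


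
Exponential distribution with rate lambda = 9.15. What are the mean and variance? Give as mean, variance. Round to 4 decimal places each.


mean = 1/lam, var = 1/lam^2
mean = 1 / 9.15 = 20/183 ≈ 0.109290
lam^2 = 9.15^2 = 83.7225
var = 1 / 83.7225 ≈ 0.011944

0.1093, 0.0119


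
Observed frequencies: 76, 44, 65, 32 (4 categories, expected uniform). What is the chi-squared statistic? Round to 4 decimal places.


chi2 = sum((O-E)^2/E), E = total/4
total = 217, E = 217/4 = 54.25
(76 - 54.25)^2 / 54.25 = 473.0625 / 54.25 = 7569/868 ≈ 8.720046
(44 - 54.25)^2 / 54.25 = 105.0625 / 54.25 = 1681/868 ≈ 1.936636
(65 - 54.25)^2 / 54.25 = 115.5625 / 54.25 = 1849/868 ≈ 2.130184
(32 - 54.25)^2 / 54.25 = 495.0625 / 54.25 = 7921/868 ≈ 9.125576
chi2 = 4755/217 ≈ 21.912442

21.9124


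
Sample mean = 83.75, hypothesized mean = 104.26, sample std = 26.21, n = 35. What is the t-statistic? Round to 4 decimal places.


t = (xbar - mu0) / (s/sqrt(n))
xbar - mu0 = 83.75 - 104.26 = -20.51
sqrt(35) ≈ 5.91607978
s/sqrt(n) = 26.21 / 5.91607978 ≈ 4.43029860
t = -20.51 / 4.43029860 ≈ -4.629485

-4.6295


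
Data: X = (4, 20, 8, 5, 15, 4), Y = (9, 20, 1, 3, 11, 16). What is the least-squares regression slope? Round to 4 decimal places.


b = sum((xi-xbar)(yi-ybar)) / sum((xi-xbar)^2)
n = 6, xbar = 56/6 = 28/3 ≈ 9.333333, ybar = 60/6 = 10
Sxy = sum((xi-xbar)(yi-ybar)) = 128
Sxx = sum((xi-xbar)^2) = 670/3 ≈ 223.333333
b = Sxy / Sxx = 192/335 ≈ 0.573134

0.5731


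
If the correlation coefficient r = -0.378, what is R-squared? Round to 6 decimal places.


R^2 = r^2 = (-0.378)^2 = 0.142884

0.142884


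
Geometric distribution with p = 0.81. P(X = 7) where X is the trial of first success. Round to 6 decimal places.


P = (1-p)^(k-1) * p
(1-p)^(k-1) = 0.19^6 ≈ 0.00004704588
P = 0.00004704588 * 0.81 ≈ 0.00003810716

0.000038


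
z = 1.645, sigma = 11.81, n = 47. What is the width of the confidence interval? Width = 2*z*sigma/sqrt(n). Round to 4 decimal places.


width = 2*z*sigma/sqrt(n)
2*z*sigma = 2 * 1.645 * 11.81 = 38.8549
sqrt(47) ≈ 6.855655
width = 38.8549 / 6.855655 ≈ 5.667570

5.6676


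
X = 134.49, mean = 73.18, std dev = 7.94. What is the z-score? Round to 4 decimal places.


z = (X - mu) / sigma
X - mu = 134.49 - 73.18 = 61.31
z = 61.31 / 7.94 = 6131/794 ≈ 7.721662

7.7217


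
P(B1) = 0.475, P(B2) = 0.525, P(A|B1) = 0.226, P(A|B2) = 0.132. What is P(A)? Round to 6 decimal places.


P(A) = P(A|B1)*P(B1) + P(A|B2)*P(B2)
P(A|B1)*P(B1) = 0.226 * 0.475 = 0.10735
P(A|B2)*P(B2) = 0.132 * 0.525 = 0.0693
P(A) = 0.10735 + 0.0693 = 0.17665

0.176650


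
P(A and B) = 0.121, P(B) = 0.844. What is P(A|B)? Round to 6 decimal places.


P(A|B) = P(A and B) / P(B) = 0.121 / 0.844 = 121/844 ≈ 0.14336493

0.143365


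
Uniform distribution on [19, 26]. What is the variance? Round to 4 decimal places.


Var = (b-a)^2 / 12
(b-a)^2 = (26 - 19)^2 = 49
Var = 49/12 ≈ 4.083333

4.0833


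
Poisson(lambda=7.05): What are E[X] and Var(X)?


E[X] = Var(X) = lambda = 7.05

7.05, 7.05


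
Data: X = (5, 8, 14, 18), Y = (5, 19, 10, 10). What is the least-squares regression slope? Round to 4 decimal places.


b = sum((xi-xbar)(yi-ybar)) / sum((xi-xbar)^2)
n = 4, xbar = 45/4 = 11.25, ybar = 44/4 = 11
Sxy = sum((xi-xbar)(yi-ybar)) = 2
Sxx = sum((xi-xbar)^2) = 102.75
b = Sxy / Sxx = 8/411 ≈ 0.019465

0.0195


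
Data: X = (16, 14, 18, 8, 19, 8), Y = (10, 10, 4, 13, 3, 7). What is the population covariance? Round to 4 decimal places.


Cov = (1/n)*sum((xi-xbar)(yi-ybar))
n = 6, xbar = 83/6 ≈ 13.833333, ybar = 47/6 ≈ 7.833333
sum((xi-xbar)(yi-ybar)) = -367/6 ≈ -61.166667
Cov = -61.166667 / 6 = -367/36 ≈ -10.194444

-10.1944


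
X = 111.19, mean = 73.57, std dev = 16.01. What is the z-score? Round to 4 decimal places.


z = (X - mu) / sigma
X - mu = 111.19 - 73.57 = 37.62
z = 37.62 / 16.01 = 3762/1601 ≈ 2.349781

2.3498


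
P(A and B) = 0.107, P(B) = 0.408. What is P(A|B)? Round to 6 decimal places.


P(A|B) = P(A and B) / P(B) = 0.107 / 0.408 = 107/408 ≈ 0.26225490

0.262255


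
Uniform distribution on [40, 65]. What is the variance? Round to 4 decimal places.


Var = (b-a)^2 / 12
(b-a)^2 = (65 - 40)^2 = 625
Var = 625/12 ≈ 52.083333

52.0833


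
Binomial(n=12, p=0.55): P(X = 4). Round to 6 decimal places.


P = C(n,k) * p^k * (1-p)^(n-k)
C(12,4) = 495
p^k = 0.55^4 = 0.09150625
(1-p)^(n-k) = 0.45^8 ≈ 0.001681513
P = 495 * 0.09150625 * 0.001681513 ≈ 0.076165

0.076165


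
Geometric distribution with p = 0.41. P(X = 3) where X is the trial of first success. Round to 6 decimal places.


P = (1-p)^(k-1) * p
(1-p)^(k-1) = 0.59^2 = 0.3481
P = 0.3481 * 0.41 = 0.142721

0.142721


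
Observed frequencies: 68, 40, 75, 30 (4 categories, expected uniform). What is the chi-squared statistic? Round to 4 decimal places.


chi2 = sum((O-E)^2/E), E = total/4
total = 213, E = 213/4 = 53.25
(68 - 53.25)^2 / 53.25 = 217.5625 / 53.25 = 3481/852 ≈ 4.085681
(40 - 53.25)^2 / 53.25 = 175.5625 / 53.25 = 2809/852 ≈ 3.296948
(75 - 53.25)^2 / 53.25 = 473.0625 / 53.25 = 2523/284 ≈ 8.883803
(30 - 53.25)^2 / 53.25 = 540.5625 / 53.25 = 2883/284 ≈ 10.151408
chi2 = 5627/213 ≈ 26.417840

26.4178


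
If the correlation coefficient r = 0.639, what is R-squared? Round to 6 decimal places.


R^2 = r^2 = (0.639)^2 = 0.408321

0.408321


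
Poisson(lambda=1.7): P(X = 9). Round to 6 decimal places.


P = e^(-lam) * lam^k / k!
e^(-1.7) ≈ 0.1826835
lam^k = 1.7^9 ≈ 118.587876
k! = 9! = 362880
P = 0.1826835 * 118.587876 / 362880 ≈ 0.000060

0.000060


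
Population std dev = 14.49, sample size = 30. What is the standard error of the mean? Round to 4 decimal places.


SE = sigma / sqrt(n)
sqrt(30) ≈ 5.477226
SE = 14.49 / 5.477226 ≈ 2.645500

2.6455


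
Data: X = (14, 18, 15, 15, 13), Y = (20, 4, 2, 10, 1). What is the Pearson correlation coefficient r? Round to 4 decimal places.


r = sum((xi-xbar)(yi-ybar)) / sqrt(sum((xi-xbar)^2) * sum((yi-ybar)^2))
n = 5, xbar = 75/5 = 15, ybar = 37/5 = 7.4
Sxy = sum((xi-xbar)(yi-ybar)) = -10
Sxx = sum((xi-xbar)^2) = 14
Syy = sum((yi-ybar)^2) = 247.2
sqrt(Sxx*Syy) ≈ 58.828564
r = Sxy / sqrt(Sxx*Syy) = -10 / 58.828564 ≈ -0.169985

-0.1700


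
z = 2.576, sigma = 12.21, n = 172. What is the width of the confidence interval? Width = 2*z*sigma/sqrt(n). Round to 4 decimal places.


width = 2*z*sigma/sqrt(n)
2*z*sigma = 2 * 2.576 * 12.21 = 62.90592
sqrt(172) ≈ 13.114877
width = 62.90592 / 13.114877 ≈ 4.796531

4.7965


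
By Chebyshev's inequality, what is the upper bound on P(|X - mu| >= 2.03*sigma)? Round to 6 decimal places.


P <= 1/k^2
k^2 = 2.03^2 = 4.1209
1/k^2 = 1 / 4.1209 ≈ 0.24266544

0.242665


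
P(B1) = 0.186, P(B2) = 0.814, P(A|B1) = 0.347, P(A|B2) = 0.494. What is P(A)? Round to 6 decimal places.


P(A) = P(A|B1)*P(B1) + P(A|B2)*P(B2)
P(A|B1)*P(B1) = 0.347 * 0.186 = 0.064542
P(A|B2)*P(B2) = 0.494 * 0.814 = 0.402116
P(A) = 0.064542 + 0.402116 = 0.466658

0.466658


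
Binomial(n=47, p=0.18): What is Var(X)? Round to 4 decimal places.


Var = n*p*(1-p) = 47 * 0.18 * 0.82 = 6.9372

6.9372


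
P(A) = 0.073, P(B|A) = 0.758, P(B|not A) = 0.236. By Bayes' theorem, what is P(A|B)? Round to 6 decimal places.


P(A|B) = P(B|A)*P(A) / P(B), P(B) = P(B|A)*P(A) + P(B|not A)*P(not A)
P(B|A)*P(A) = 0.758 * 0.073 = 0.055334
P(B|not A)*P(not A) = 0.236 * 0.927 = 0.218772
P(B) = 0.055334 + 0.218772 = 0.274106
P(A|B) = 0.055334 / 0.274106 ≈ 0.20187081

0.201871


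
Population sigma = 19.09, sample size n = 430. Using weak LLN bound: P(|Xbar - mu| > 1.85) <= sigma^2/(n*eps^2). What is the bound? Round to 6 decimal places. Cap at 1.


bound = min(1, sigma^2/(n*eps^2))
sigma^2 = 19.09^2 = 364.4281
n*eps^2 = 430 * 1.85^2 = 430 * 3.4225 = 1471.675
sigma^2/(n*eps^2) = 364.4281 / 1471.675 ≈ 0.24762811

0.247628


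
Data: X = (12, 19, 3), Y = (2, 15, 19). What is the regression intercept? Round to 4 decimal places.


a = ybar - b*xbar, where b = sum((xi-xbar)(yi-ybar)) / sum((xi-xbar)^2)
n = 3, xbar = 34/3 ≈ 11.333333, ybar = 36/3 = 12
Sxy = sum((xi-xbar)(yi-ybar)) = -42
Sxx = sum((xi-xbar)^2) = 386/3 ≈ 128.666667
b = Sxy / Sxx = -63/193 ≈ -0.326425
a = 12 - (-0.326425) * 11.333333 = 3030/193 ≈ 15.699482

15.6995


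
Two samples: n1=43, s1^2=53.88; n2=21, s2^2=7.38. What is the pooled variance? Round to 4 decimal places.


sp^2 = ((n1-1)*s1^2 + (n2-1)*s2^2)/(n1+n2-2)
(n1-1)*s1^2 = 42 * 53.88 = 2262.96
(n2-1)*s2^2 = 20 * 7.38 = 147.6
numerator = 2262.96 + 147.6 = 2410.56
n1+n2-2 = 62
sp^2 = 2410.56 / 62 = 38.88

38.8800


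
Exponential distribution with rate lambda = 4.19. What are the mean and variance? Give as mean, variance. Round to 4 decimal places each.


mean = 1/lam, var = 1/lam^2
mean = 1 / 4.19 = 100/419 ≈ 0.238663
lam^2 = 4.19^2 = 17.5561
var = 1 / 17.5561 ≈ 0.056960

0.2387, 0.0570


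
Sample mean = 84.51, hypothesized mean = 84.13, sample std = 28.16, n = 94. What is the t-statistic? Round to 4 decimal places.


t = (xbar - mu0) / (s/sqrt(n))
xbar - mu0 = 84.51 - 84.13 = 0.38
sqrt(94) ≈ 9.69535971
s/sqrt(n) = 28.16 / 9.69535971 ≈ 2.90448223
t = 0.38 / 2.90448223 ≈ 0.130832

0.1308


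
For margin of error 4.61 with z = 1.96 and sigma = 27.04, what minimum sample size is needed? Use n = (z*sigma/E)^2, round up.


z*sigma/E = 1.96 * 27.04 / 4.61 ≈ 11.496399
(z*sigma/E)^2 ≈ 132.167193
round up: n = 133

133


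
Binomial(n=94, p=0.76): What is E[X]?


E[X] = n*p = 94 * 0.76 = 71.44

71.44


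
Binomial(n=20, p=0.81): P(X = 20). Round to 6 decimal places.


P = C(n,k) * p^k * (1-p)^(n-k)
C(20,20) = 1
p^k = 0.81^20 ≈ 0.01478088
(1-p)^(n-k) = 0.19^0 = 1
P = 1 * 0.01478088 * 1 ≈ 0.014781

0.014781


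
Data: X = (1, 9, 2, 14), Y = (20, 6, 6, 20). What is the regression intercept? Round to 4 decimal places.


a = ybar - b*xbar, where b = sum((xi-xbar)(yi-ybar)) / sum((xi-xbar)^2)
n = 4, xbar = 26/4 = 6.5, ybar = 52/4 = 13
Sxy = sum((xi-xbar)(yi-ybar)) = 28
Sxx = sum((xi-xbar)^2) = 113
b = Sxy / Sxx = 28/113 ≈ 0.247788
a = 13 - 0.247788 * 6.5 = 1287/113 ≈ 11.389381

11.3894


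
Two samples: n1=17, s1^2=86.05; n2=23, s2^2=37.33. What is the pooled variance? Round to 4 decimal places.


sp^2 = ((n1-1)*s1^2 + (n2-1)*s2^2)/(n1+n2-2)
(n1-1)*s1^2 = 16 * 86.05 = 1376.8
(n2-1)*s2^2 = 22 * 37.33 = 821.26
numerator = 1376.8 + 821.26 = 2198.06
n1+n2-2 = 38
sp^2 = 2198.06 / 38 = 109903/1900 ≈ 57.843684

57.8437


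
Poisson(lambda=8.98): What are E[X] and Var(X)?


E[X] = Var(X) = lambda = 8.98

8.98, 8.98


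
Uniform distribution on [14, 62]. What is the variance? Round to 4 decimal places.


Var = (b-a)^2 / 12
(b-a)^2 = (62 - 14)^2 = 2304
Var = 2304/12 = 192

192.0000


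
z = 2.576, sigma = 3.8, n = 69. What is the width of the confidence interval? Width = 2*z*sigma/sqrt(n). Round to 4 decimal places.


width = 2*z*sigma/sqrt(n)
2*z*sigma = 2 * 2.576 * 3.8 = 19.5776
sqrt(69) ≈ 8.306624
width = 19.5776 / 8.306624 ≈ 2.356866

2.3569


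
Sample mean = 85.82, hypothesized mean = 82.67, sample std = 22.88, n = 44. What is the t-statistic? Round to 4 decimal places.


t = (xbar - mu0) / (s/sqrt(n))
xbar - mu0 = 85.82 - 82.67 = 3.15
sqrt(44) ≈ 6.63324958
s/sqrt(n) = 22.88 / 6.63324958 ≈ 3.44928978
t = 3.15 / 3.44928978 ≈ 0.913231

0.9132


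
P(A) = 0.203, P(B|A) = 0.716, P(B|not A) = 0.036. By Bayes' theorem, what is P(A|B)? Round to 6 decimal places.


P(A|B) = P(B|A)*P(A) / P(B), P(B) = P(B|A)*P(A) + P(B|not A)*P(not A)
P(B|A)*P(A) = 0.716 * 0.203 = 0.145348
P(B|not A)*P(not A) = 0.036 * 0.797 = 0.028692
P(B) = 0.145348 + 0.028692 = 0.17404
P(A|B) = 0.145348 / 0.17404 ≈ 0.83514135

0.835141


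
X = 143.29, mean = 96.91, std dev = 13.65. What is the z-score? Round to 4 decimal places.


z = (X - mu) / sigma
X - mu = 143.29 - 96.91 = 46.38
z = 46.38 / 13.65 = 1546/455 ≈ 3.397802

3.3978


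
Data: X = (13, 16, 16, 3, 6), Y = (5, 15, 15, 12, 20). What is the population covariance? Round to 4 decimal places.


Cov = (1/n)*sum((xi-xbar)(yi-ybar))
n = 5, xbar = 54/5 = 10.8, ybar = 67/5 = 13.4
sum((xi-xbar)(yi-ybar)) = -22.6
Cov = -22.6 / 5 = -4.52

-4.5200


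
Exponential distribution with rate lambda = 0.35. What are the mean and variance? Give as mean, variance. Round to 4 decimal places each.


mean = 1/lam, var = 1/lam^2
mean = 1 / 0.35 = 20/7 ≈ 2.857143
lam^2 = 0.35^2 = 0.1225
var = 1 / 0.1225 = 400/49 ≈ 8.163265

2.8571, 8.1633


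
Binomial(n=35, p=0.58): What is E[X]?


E[X] = n*p = 35 * 0.58 = 20.3

20.3


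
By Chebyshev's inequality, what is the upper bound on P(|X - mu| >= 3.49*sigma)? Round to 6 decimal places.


P <= 1/k^2
k^2 = 3.49^2 = 12.1801
1/k^2 = 1 / 12.1801 ≈ 0.08210113

0.082101


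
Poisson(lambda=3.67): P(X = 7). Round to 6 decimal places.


P = e^(-lam) * lam^k / k!
e^(-3.67) ≈ 0.02547647
lam^k = 3.67^7 ≈ 8967.315496
k! = 7! = 5040
P = 0.02547647 * 8967.315496 / 5040 ≈ 0.045328

0.045328


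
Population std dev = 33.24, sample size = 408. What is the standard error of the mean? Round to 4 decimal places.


SE = sigma / sqrt(n)
sqrt(408) ≈ 20.199010
SE = 33.24 / 20.199010 ≈ 1.645625

1.6456


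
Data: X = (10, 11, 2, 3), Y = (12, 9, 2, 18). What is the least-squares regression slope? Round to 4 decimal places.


b = sum((xi-xbar)(yi-ybar)) / sum((xi-xbar)^2)
n = 4, xbar = 26/4 = 6.5, ybar = 41/4 = 10.25
Sxy = sum((xi-xbar)(yi-ybar)) = 10.5
Sxx = sum((xi-xbar)^2) = 65
b = Sxy / Sxx = 21/130 ≈ 0.161538

0.1615


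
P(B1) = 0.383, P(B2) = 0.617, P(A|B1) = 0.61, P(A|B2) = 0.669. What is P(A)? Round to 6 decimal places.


P(A) = P(A|B1)*P(B1) + P(A|B2)*P(B2)
P(A|B1)*P(B1) = 0.61 * 0.383 = 0.23363
P(A|B2)*P(B2) = 0.669 * 0.617 = 0.412773
P(A) = 0.23363 + 0.412773 = 0.646403

0.646403


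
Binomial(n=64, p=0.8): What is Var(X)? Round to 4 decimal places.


Var = n*p*(1-p) = 64 * 0.8 * 0.2 = 10.24

10.2400


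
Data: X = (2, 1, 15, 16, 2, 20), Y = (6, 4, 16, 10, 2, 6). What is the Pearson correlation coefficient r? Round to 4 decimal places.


r = sum((xi-xbar)(yi-ybar)) / sqrt(sum((xi-xbar)^2) * sum((yi-ybar)^2))
n = 6, xbar = 56/6 = 28/3 ≈ 9.333333, ybar = 44/6 = 22/3 ≈ 7.333333
Sxy = sum((xi-xbar)(yi-ybar)) = 388/3 ≈ 129.333333
Sxx = sum((xi-xbar)^2) = 1102/3 ≈ 367.333333
Syy = sum((yi-ybar)^2) = 376/3 ≈ 125.333333
sqrt(Sxx*Syy) ≈ 214.567265
r = Sxy / sqrt(Sxx*Syy) = 129.333333 / 214.567265 ≈ 0.602764

0.6028


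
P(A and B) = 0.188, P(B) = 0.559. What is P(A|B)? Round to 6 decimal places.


P(A|B) = P(A and B) / P(B) = 0.188 / 0.559 = 188/559 ≈ 0.33631485

0.336315


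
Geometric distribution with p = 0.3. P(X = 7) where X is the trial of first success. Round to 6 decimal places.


P = (1-p)^(k-1) * p
(1-p)^(k-1) = 0.7^6 = 0.117649
P = 0.117649 * 0.3 = 0.0352947

0.035295


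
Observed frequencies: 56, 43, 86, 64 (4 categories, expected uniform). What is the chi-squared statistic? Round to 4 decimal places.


chi2 = sum((O-E)^2/E), E = total/4
total = 249, E = 249/4 = 62.25
(56 - 62.25)^2 / 62.25 = 39.0625 / 62.25 = 625/996 ≈ 0.627510
(43 - 62.25)^2 / 62.25 = 370.5625 / 62.25 = 5929/996 ≈ 5.952811
(86 - 62.25)^2 / 62.25 = 564.0625 / 62.25 = 9025/996 ≈ 9.061245
(64 - 62.25)^2 / 62.25 = 3.0625 / 62.25 = 49/996 ≈ 0.049197
chi2 = 3907/249 ≈ 15.690763

15.6908


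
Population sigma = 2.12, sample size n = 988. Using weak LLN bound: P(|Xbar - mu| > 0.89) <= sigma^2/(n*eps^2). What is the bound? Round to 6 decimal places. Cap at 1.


bound = min(1, sigma^2/(n*eps^2))
sigma^2 = 2.12^2 = 4.4944
n*eps^2 = 988 * 0.89^2 = 988 * 0.7921 = 782.5948
sigma^2/(n*eps^2) = 4.4944 / 782.5948 ≈ 0.00574295

0.005743


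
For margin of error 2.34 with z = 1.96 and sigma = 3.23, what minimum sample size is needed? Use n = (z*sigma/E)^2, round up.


z*sigma/E = 1.96 * 3.23 / 2.34 = 15827/5850 ≈ 2.705470
(z*sigma/E)^2 ≈ 7.319568
round up: n = 8

8


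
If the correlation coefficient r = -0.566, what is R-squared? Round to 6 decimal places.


R^2 = r^2 = (-0.566)^2 = 0.320356

0.320356


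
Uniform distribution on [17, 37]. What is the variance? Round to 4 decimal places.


Var = (b-a)^2 / 12
(b-a)^2 = (37 - 17)^2 = 400
Var = 400/12 ≈ 33.333333

33.3333


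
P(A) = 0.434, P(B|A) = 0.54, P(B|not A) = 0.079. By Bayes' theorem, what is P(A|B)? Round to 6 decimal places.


P(A|B) = P(B|A)*P(A) / P(B), P(B) = P(B|A)*P(A) + P(B|not A)*P(not A)
P(B|A)*P(A) = 0.54 * 0.434 = 0.23436
P(B|not A)*P(not A) = 0.079 * 0.566 = 0.044714
P(B) = 0.23436 + 0.044714 = 0.279074
P(A|B) = 0.23436 / 0.279074 ≈ 0.83977726

0.839777


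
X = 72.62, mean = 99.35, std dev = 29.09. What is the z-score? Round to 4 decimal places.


z = (X - mu) / sigma
X - mu = 72.62 - 99.35 = -26.73
z = -26.73 / 29.09 = -2673/2909 ≈ -0.918872

-0.9189


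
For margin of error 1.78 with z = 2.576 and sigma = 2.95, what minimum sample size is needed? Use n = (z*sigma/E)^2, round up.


z*sigma/E = 2.576 * 2.95 / 1.78 = 9499/2225 ≈ 4.269213
(z*sigma/E)^2 ≈ 18.226184
round up: n = 19

19


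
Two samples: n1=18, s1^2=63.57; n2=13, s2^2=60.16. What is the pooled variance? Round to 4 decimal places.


sp^2 = ((n1-1)*s1^2 + (n2-1)*s2^2)/(n1+n2-2)
(n1-1)*s1^2 = 17 * 63.57 = 1080.69
(n2-1)*s2^2 = 12 * 60.16 = 721.92
numerator = 1080.69 + 721.92 = 1802.61
n1+n2-2 = 29
sp^2 = 1802.61 / 29 = 180261/2900 ≈ 62.158966

62.1590


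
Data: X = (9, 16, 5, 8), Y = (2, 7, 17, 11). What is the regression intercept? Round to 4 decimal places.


a = ybar - b*xbar, where b = sum((xi-xbar)(yi-ybar)) / sum((xi-xbar)^2)
n = 4, xbar = 38/4 = 9.5, ybar = 37/4 = 9.25
Sxy = sum((xi-xbar)(yi-ybar)) = -48.5
Sxx = sum((xi-xbar)^2) = 65
b = Sxy / Sxx = -97/130 ≈ -0.746154
a = 9.25 - (-0.746154) * 9.5 = 1062/65 ≈ 16.338462

16.3385


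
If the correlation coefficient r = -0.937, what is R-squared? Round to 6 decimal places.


R^2 = r^2 = (-0.937)^2 = 0.877969

0.877969


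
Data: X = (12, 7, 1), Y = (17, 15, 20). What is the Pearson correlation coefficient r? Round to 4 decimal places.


r = sum((xi-xbar)(yi-ybar)) / sqrt(sum((xi-xbar)^2) * sum((yi-ybar)^2))
n = 3, xbar = 20/3 ≈ 6.666667, ybar = 52/3 ≈ 17.333333
Sxy = sum((xi-xbar)(yi-ybar)) = -53/3 ≈ -17.666667
Sxx = sum((xi-xbar)^2) = 182/3 ≈ 60.666667
Syy = sum((yi-ybar)^2) = 38/3 ≈ 12.666667
sqrt(Sxx*Syy) ≈ 27.720831
r = Sxy / sqrt(Sxx*Syy) = -17.666667 / 27.720831 ≈ -0.637307

-0.6373


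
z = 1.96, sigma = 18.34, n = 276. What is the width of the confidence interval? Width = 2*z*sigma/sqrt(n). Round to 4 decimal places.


width = 2*z*sigma/sqrt(n)
2*z*sigma = 2 * 1.96 * 18.34 = 71.8928
sqrt(276) ≈ 16.613248
width = 71.8928 / 16.613248 ≈ 4.327438

4.3274


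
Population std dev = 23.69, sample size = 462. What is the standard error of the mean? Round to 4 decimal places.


SE = sigma / sqrt(n)
sqrt(462) ≈ 21.494185
SE = 23.69 / 21.494185 ≈ 1.102159

1.1022


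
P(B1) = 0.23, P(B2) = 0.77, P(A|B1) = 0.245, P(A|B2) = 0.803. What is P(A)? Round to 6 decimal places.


P(A) = P(A|B1)*P(B1) + P(A|B2)*P(B2)
P(A|B1)*P(B1) = 0.245 * 0.23 = 0.05635
P(A|B2)*P(B2) = 0.803 * 0.77 = 0.61831
P(A) = 0.05635 + 0.61831 = 0.67466

0.674660


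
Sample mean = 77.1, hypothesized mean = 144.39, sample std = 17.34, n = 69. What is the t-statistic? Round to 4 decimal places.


t = (xbar - mu0) / (s/sqrt(n))
xbar - mu0 = 77.1 - 144.39 = -67.29
sqrt(69) ≈ 8.30662386
s/sqrt(n) = 17.34 / 8.30662386 ≈ 2.08749069
t = -67.29 / 2.08749069 ≈ -32.234874

-32.2349


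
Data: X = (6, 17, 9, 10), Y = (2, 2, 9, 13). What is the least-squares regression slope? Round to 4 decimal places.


b = sum((xi-xbar)(yi-ybar)) / sum((xi-xbar)^2)
n = 4, xbar = 42/4 = 10.5, ybar = 26/4 = 6.5
Sxy = sum((xi-xbar)(yi-ybar)) = -16
Sxx = sum((xi-xbar)^2) = 65
b = Sxy / Sxx = -16/65 ≈ -0.246154

-0.2462


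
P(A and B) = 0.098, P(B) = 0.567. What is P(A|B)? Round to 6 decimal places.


P(A|B) = P(A and B) / P(B) = 0.098 / 0.567 = 14/81 ≈ 0.17283951

0.172840


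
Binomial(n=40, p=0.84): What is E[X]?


E[X] = n*p = 40 * 0.84 = 33.6

33.6


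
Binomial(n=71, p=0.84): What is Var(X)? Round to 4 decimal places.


Var = n*p*(1-p) = 71 * 0.84 * 0.16 = 9.5424

9.5424


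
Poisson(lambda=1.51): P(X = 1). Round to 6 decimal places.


P = e^(-lam) * lam^k / k!
e^(-1.51) ≈ 0.2209100
lam^k = 1.51^1 = 1.51
k! = 1! = 1
P = 0.2209100 * 1.51 / 1 ≈ 0.333574

0.333574


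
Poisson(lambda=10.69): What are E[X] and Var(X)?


E[X] = Var(X) = lambda = 10.69

10.69, 10.69


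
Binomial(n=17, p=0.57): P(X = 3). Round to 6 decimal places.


P = C(n,k) * p^k * (1-p)^(n-k)
C(17,3) = 680
p^k = 0.57^3 = 0.185193
(1-p)^(n-k) = 0.43^14 ≈ 0.000007388536
P = 680 * 0.185193 * 0.000007388536 ≈ 0.000930

0.000930


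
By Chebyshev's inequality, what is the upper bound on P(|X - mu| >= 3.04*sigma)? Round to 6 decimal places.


P <= 1/k^2
k^2 = 3.04^2 = 9.2416
1/k^2 = 1 / 9.2416 = 625/5776 ≈ 0.10820637

0.108206


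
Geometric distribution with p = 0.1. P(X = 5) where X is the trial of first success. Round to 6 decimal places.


P = (1-p)^(k-1) * p
(1-p)^(k-1) = 0.9^4 = 0.6561
P = 0.6561 * 0.1 = 0.06561

0.065610


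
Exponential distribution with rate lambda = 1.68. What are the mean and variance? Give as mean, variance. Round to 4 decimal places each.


mean = 1/lam, var = 1/lam^2
mean = 1 / 1.68 = 25/42 ≈ 0.595238
lam^2 = 1.68^2 = 2.8224
var = 1 / 2.8224 = 625/1764 ≈ 0.354308

0.5952, 0.3543


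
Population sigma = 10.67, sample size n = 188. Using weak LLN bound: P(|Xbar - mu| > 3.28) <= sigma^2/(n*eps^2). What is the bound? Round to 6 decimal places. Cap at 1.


bound = min(1, sigma^2/(n*eps^2))
sigma^2 = 10.67^2 = 113.8489
n*eps^2 = 188 * 3.28^2 = 188 * 10.7584 = 2022.5792
sigma^2/(n*eps^2) = 113.8489 / 2022.5792 ≈ 0.05628897

0.056289


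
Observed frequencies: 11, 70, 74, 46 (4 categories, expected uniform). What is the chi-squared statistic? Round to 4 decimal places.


chi2 = sum((O-E)^2/E), E = total/4
total = 201, E = 201/4 = 50.25
(11 - 50.25)^2 / 50.25 = 1540.5625 / 50.25 = 24649/804 ≈ 30.657960
(70 - 50.25)^2 / 50.25 = 390.0625 / 50.25 = 6241/804 ≈ 7.762438
(74 - 50.25)^2 / 50.25 = 564.0625 / 50.25 = 9025/804 ≈ 11.225124
(46 - 50.25)^2 / 50.25 = 18.0625 / 50.25 = 289/804 ≈ 0.359453
chi2 = 10051/201 ≈ 50.004975

50.0050


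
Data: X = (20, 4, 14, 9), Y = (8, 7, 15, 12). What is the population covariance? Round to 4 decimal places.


Cov = (1/n)*sum((xi-xbar)(yi-ybar))
n = 4, xbar = 47/4 = 11.75, ybar = 42/4 = 10.5
sum((xi-xbar)(yi-ybar)) = 12.5
Cov = 12.5 / 4 = 3.125

3.1250


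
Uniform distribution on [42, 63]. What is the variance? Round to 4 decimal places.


Var = (b-a)^2 / 12
(b-a)^2 = (63 - 42)^2 = 441
Var = 441/12 = 36.75

36.7500
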